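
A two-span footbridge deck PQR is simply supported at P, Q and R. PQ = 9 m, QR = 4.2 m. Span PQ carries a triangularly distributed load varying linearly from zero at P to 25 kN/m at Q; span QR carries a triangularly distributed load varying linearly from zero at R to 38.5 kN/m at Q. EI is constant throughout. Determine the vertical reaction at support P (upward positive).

R_P = 25.67 kN

Insert a hinge at Q; M_Q is the redundant, and each span becomes simply supported.
Rotations at Q on the released spans (each span's end-slope, ×1/EI):
  span PQ: triangular load, peak 25: w₀L³/(45EI) = 405/EI
  span QR: triangular load, peak 38.5: w₀L³/(45EI) = 63.39/EI
  relative rotation θ_0 = (405 + 63.39)/EI = 468.4/EI
A unit hogging moment at Q produces rotation L₁/(3EI) + L₂/(3EI) = 4.4/EI.
Compatibility: M_Q·(L₁+L₂)/(3EI) = θ_0, giving M_Q = 106.5 kN·m (hogging).
Span PQ, ΣM about P with M_Q applied at Q: R_Q^{PQ}·9 = 675 + 106.5, so R_Q^{PQ} = 86.83 kN and R_P = 112.5 − 86.83 = 25.67 kN.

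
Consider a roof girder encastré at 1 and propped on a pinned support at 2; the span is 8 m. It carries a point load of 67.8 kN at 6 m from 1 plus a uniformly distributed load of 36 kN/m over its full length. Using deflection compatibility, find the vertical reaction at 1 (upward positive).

Choose R_2 as the redundant. The primary structure is the cantilever fixed at 1.
Deflection at 2 on the released cantilever, summing each load's contribution:
  point load 67.8 at a = 6: Pa²(3L − a)/(6EI) = 7322/EI
  UDL 36: wL⁴/(8EI) = 18432/EI
  δ_0 = 25754/EI
Tip deflection under a unit load at 2: L³/(3EI) = 170.7/EI.
The prop prevents deflection at 2: R_2 = δ_0/δ_{22} = 25754/170.7 = 150.9 kN.
Vertical equilibrium: R_1 = ΣP − R_2 = 355.8 − 150.9 = 204.9 kN.

R_1 = 204.9 kN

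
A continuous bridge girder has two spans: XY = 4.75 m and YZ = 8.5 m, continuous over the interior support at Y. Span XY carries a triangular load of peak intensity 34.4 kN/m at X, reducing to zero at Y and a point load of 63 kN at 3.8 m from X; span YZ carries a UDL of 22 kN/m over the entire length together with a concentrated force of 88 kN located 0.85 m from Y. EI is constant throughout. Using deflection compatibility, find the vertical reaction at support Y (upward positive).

R_Y = 316 kN

Release continuity at Y by inserting a hinge; the redundant is the internal moment M_Y. The primary structure is two simply-supported spans XY and YZ.
Rotations at Y on the released spans (each span's end-slope, ×1/EI):
  span XY: triangular load, peak 34.4: 7w₀L³/(360EI) = 71.69/EI
  span XY: point load 63 at a = 3.8: Pab(L + a)/(6LEI) = 68.23/EI
  span YZ: UDL 22: wL³/(24EI) = 562.9/EI
  span YZ: point load 88 at a = 0.85: Pab(L + b)/(6LEI) = 181.2/EI
  relative rotation θ_0 = (139.9 + 744.2)/EI = 884.1/EI
A unit hogging moment at Y produces rotation L₁/(3EI) + L₂/(3EI) = 4.417/EI.
Compatibility: M_Y·(L₁+L₂)/(3EI) = θ_0, giving M_Y = 200.2 kN·m (hogging).
Span XY, ΣM about X with M_Y applied at Y: R_Y^{XY}·4.75 = 368.8 + 200.2, so R_Y^{XY} = 119.8 kN and R_X = 144.7 − 119.8 = 24.93 kN.
Span YZ, ΣM about Z: R_Y^{YZ}·8.5 = 1468 + 200.2, so R_Y^{YZ} = 196.2 kN and R_Z = 275 − 196.2 = 78.75 kN.
R_Y = 119.8 + 196.2 = 316 kN.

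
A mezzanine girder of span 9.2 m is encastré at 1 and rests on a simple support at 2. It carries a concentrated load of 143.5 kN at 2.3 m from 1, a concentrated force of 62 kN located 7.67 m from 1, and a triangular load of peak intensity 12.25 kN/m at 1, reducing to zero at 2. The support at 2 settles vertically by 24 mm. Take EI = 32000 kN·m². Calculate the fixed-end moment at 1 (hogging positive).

Release the roller at 2. Primary structure: cantilever fixed at 1.
Downward deflection at the released point 2 due to the loads:
  point load 143.5 at a = 2.3: Pa²(3L − a)/(6EI) = 3201/EI
  point load 62 at a = 7.67: Pa²(3L − a)/(6EI) = 12115/EI
  triangular load, peak 12.25 at the fixed end: w₀L⁴/(30EI) = 2925/EI
  δ_0 = 18242/EI
Tip deflection under a unit load at 2: L³/(3EI) = 259.6/EI.
With EI = 32000 kN·m²: δ_0 = 0.57005 m and δ_{22} = 0.008111 m/kN.
Compatibility — the beam at 2 must follow the support down by 0.024 m: δ_0 − R_2·δ_{22} = 0.024, so R_2 = (0.57005 − 0.024)/0.008111 = 67.32 kN.
Moment equilibrium about 1: M_1 = Σ(load moments about 1) − R_2·L = 978.4 − 67.32×9.2 = 359.1 kN·m.

M_1 = 359.1 kN·m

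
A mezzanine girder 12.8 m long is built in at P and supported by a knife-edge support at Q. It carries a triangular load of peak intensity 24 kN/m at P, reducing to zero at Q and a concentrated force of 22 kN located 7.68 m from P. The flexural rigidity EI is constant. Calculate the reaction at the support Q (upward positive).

Choose R_Q as the redundant. The primary structure is the cantilever fixed at P.
Deflection at Q on the released cantilever, summing each load's contribution:
  triangular load, peak 24 at the fixed end: w₀L⁴/(30EI) = 21475/EI
  point load 22 at a = 7.68: Pa²(3L − a)/(6EI) = 6644/EI
  δ_0 = 28119/EI
Tip deflection under a unit load at Q: L³/(3EI) = 699.1/EI.
Compatibility at Q: δ_0 − R_Q·δ_{QQ} = 0, so R_Q = 28119/699.1 = 40.22 kN.

R_Q = 40.22 kN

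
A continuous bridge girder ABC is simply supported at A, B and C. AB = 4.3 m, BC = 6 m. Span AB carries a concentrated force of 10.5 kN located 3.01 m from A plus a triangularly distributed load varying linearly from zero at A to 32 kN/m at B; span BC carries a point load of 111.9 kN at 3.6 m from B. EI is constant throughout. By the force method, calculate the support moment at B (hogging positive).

M_B = 85.54 kN·m

Take M_B as the redundant. Released structure: two simple spans AB and BC with a hinge at B.
Discontinuity in slope at B on the released structure — sum the simple-span end rotations:
  span AB: point load 10.5 at a = 3.01: Pab(L + a)/(6LEI) = 11.55/EI
  span AB: triangular load, peak 32: w₀L³/(45EI) = 56.54/EI
  span BC: point load 111.9 at a = 3.6: Pab(L + b)/(6LEI) = 225.6/EI
  relative rotation θ_0 = (68.09 + 225.6)/EI = 293.7/EI
A unit hogging moment at B produces rotation L₁/(3EI) + L₂/(3EI) = 3.433/EI.
Compatibility: M_B·(L₁+L₂)/(3EI) = θ_0, giving M_B = 85.54 kN·m (hogging).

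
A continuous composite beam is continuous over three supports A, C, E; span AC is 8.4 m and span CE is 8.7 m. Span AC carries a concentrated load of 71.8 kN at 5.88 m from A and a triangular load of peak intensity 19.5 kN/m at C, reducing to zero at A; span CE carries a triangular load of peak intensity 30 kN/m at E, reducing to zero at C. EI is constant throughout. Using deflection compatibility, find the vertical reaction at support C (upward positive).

Take M_C as the redundant. Released structure: two simple spans AC and CE with a hinge at C.
Discontinuity in slope at C on the released structure — sum the simple-span end rotations:
  span AC: point load 71.8 at a = 5.88: Pab(L + a)/(6LEI) = 301.4/EI
  span AC: triangular load, peak 19.5: w₀L³/(45EI) = 256.8/EI
  span CE: triangular load, peak 30: 7w₀L³/(360EI) = 384.1/EI
  relative rotation θ_0 = (558.3 + 384.1)/EI = 942.4/EI
A unit hogging moment at C produces rotation L₁/(3EI) + L₂/(3EI) = 5.7/EI.
Slope continuity at C: θ_0 = M_C·5.7/EI, so M_C = 942.4/5.7 = 165.3 kN·m (hogging).
Span AC, ΣM about A with M_C applied at C: R_C^{AC}·8.4 = 880.8 + 165.3, so R_C^{AC} = 124.5 kN and R_A = 153.7 − 124.5 = 29.16 kN.
Span CE, ΣM about E: R_C^{CE}·8.7 = 378.4 + 165.3, so R_C^{CE} = 62.5 kN and R_E = 130.5 − 62.5 = 68 kN.
R_C = 124.5 + 62.5 = 187 kN.

R_C = 187 kN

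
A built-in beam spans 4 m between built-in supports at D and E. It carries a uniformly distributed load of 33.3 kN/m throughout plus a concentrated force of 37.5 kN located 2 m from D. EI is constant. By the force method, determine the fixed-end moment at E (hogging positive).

Take the two fixed-end moments M_D, M_E as redundants; the released structure is the simple span DE.
Simple-span end rotations at D and E under the given loads:
  at D: UDL 33.3: wL³/(24EI) = 88.8/EI
  at E: UDL 33.3: wL³/(24EI) = 88.8/EI
  at D: point load 37.5 at a = 2: Pab(L + b)/(6LEI) = 37.5/EI
  at E: point load 37.5 at a = 2: Pab(L + a)/(6LEI) = 37.5/EI
  θ_D0 = 126.3/EI,  θ_E0 = 126.3/EI
Flexibility coefficients: a unit moment at one end gives L/(3EI) there and L/(6EI) at the far end, so f₁₁ = f₂₂ = 1.333/EI and f₁₂ = f₂₁ = 0.6667/EI.
Compatibility — zero rotation at each built-in end:
  1.333 M_D + 0.6667 M_E = 126.3
  0.6667 M_D + 1.333 M_E = 126.3
Solving the pair gives M_D = 63.15 kN·m and M_E = 63.15 kN·m (hogging).

M_E = 63.15 kN·m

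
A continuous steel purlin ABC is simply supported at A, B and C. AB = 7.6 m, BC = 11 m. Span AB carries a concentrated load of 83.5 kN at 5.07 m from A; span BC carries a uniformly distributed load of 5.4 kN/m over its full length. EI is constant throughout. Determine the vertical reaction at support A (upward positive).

Release continuity at B by inserting a hinge; the redundant is the internal moment M_B. The primary structure is two simply-supported spans AB and BC.
End slopes at the hinge B, treating each span as simply supported:
  span AB: point load 83.5 at a = 5.07: Pab(L + a)/(6LEI) = 297.6/EI
  span BC: UDL 5.4: wL³/(24EI) = 299.5/EI
  relative rotation θ_0 = (297.6 + 299.5)/EI = 597.1/EI
A unit hogging moment at B produces rotation L₁/(3EI) + L₂/(3EI) = 6.2/EI.
Compatibility: M_B·(L₁+L₂)/(3EI) = θ_0, giving M_B = 96.3 kN·m (hogging).
Span AB, ΣM about A with M_B applied at B: R_B^{AB}·7.6 = 423.3 + 96.3, so R_B^{AB} = 68.37 kN and R_A = 83.5 − 68.37 = 15.13 kN.

R_A = 15.13 kN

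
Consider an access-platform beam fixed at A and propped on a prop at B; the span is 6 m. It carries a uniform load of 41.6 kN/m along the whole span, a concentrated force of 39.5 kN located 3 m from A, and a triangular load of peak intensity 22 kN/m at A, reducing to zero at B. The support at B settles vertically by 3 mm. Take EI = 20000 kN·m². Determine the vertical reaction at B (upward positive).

Release the roller at B. Primary structure: cantilever fixed at A.
Downward deflection at the released point B due to the loads:
  UDL 41.6: wL⁴/(8EI) = 6739/EI
  point load 39.5 at a = 3: Pa²(3L − a)/(6EI) = 888.8/EI
  triangular load, peak 22 at the fixed end: w₀L⁴/(30EI) = 950.4/EI
  δ_0 = 8578/EI
Flexibility coefficient — unit upward force at B: δ_{BB} = L³/(3EI) = 72/EI.
With EI = 20000 kN·m²: δ_0 = 0.42892 m and δ_{BB} = 0.0036 m/kN.
Compatibility — the beam at B must follow the support down by 0.003 m: δ_0 − R_B·δ_{BB} = 0.003, so R_B = (0.42892 − 0.003)/0.0036 = 118.3 kN.

R_B = 118.3 kN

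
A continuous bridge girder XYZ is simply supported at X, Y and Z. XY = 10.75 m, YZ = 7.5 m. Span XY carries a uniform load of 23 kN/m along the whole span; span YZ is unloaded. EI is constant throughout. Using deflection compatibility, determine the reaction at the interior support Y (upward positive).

Release continuity at Y by inserting a hinge; the redundant is the internal moment M_Y. The primary structure is two simply-supported spans XY and YZ.
Rotations at Y on the released spans (each span's end-slope, ×1/EI):
  span XY: UDL 23: wL³/(24EI) = 1191/EI
  relative rotation θ_0 = (1191 + 0)/EI = 1191/EI
A unit hogging moment at Y produces rotation L₁/(3EI) + L₂/(3EI) = 6.083/EI.
Slope continuity at Y: θ_0 = M_Y·6.083/EI, so M_Y = 1191/6.083 = 195.7 kN·m (hogging).
Span XY, ΣM about X with M_Y applied at Y: R_Y^{XY}·10.75 = 1329 + 195.7, so R_Y^{XY} = 141.8 kN and R_X = 247.2 − 141.8 = 105.4 kN.
Span YZ, ΣM about Z: R_Y^{YZ}·7.5 = 0 + 195.7, so R_Y^{YZ} = 26.09 kN and R_Z = 0 − 26.09 = -26.09 kN.
R_Y = 141.8 + 26.09 = 167.9 kN.

R_Y = 167.9 kN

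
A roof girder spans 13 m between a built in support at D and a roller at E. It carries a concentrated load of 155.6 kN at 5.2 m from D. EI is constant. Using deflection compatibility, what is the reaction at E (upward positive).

Remove the prop at E; the released (primary) structure is a cantilever built in at D.
Free-end deflection of the primary structure under the applied loading (downward +):
  point load 155.6 at a = 5.2: Pa²(3L − a)/(6EI) = 23702/EI
Flexibility coefficient — unit upward force at E: δ_{EE} = L³/(3EI) = 732.3/EI.
Compatibility at E: δ_0 − R_E·δ_{EE} = 0, so R_E = 23702/732.3 = 32.36 kN.

R_E = 32.36 kN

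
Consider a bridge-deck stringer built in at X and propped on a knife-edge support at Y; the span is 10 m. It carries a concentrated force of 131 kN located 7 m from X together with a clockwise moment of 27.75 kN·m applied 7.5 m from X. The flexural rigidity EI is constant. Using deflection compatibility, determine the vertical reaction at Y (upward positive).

Release the roller at Y. Primary structure: cantilever fixed at X.
Deflection at Y on the released cantilever, summing each load's contribution:
  point load 131 at a = 7: Pa²(3L − a)/(6EI) = 24606/EI
  clockwise couple 27.75 at a = 7.5: M₀a(2L − a)/(2EI) = 1301/EI
  δ_0 = 25907/EI
Flexibility coefficient — unit upward force at Y: δ_{YY} = L³/(3EI) = 333.3/EI.
Compatibility at Y: δ_0 − R_Y·δ_{YY} = 0, so R_Y = 25907/333.3 = 77.72 kN.

R_Y = 77.72 kN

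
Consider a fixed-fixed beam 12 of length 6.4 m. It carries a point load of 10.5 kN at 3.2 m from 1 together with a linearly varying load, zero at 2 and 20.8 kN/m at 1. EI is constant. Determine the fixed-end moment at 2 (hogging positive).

Release both end moments; the primary structure is a simply-supported span 12 with redundants M_1 and M_2.
End rotations of the released simple span under the applied load (×1/EI):
  at 1: point load 10.5 at a = 3.2: Pab(L + b)/(6LEI) = 26.88/EI
  at 2: point load 10.5 at a = 3.2: Pab(L + a)/(6LEI) = 26.88/EI
  at 1: triangular load, peak 20.8: w₀L³/(45EI) = 121.2/EI
  at 2: triangular load, peak 20.8: 7w₀L³/(360EI) = 106/EI
  θ_10 = 148/EI,  θ_20 = 132.9/EI
Flexibility coefficients: a unit moment at one end gives L/(3EI) there and L/(6EI) at the far end, so f₁₁ = f₂₂ = 2.133/EI and f₁₂ = f₂₁ = 1.067/EI.
Compatibility — zero rotation at each built-in end:
  2.133 M_1 + 1.067 M_2 = 148
  1.067 M_1 + 2.133 M_2 = 132.9
Solving the pair gives M_1 = 51 kN·m and M_2 = 36.8 kN·m (hogging).

M_2 = 36.8 kN·m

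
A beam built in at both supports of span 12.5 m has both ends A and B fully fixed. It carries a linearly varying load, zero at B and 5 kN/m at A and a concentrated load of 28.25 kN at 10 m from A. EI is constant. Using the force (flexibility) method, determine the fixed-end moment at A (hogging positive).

Take the two fixed-end moments M_A, M_B as redundants; the released structure is the simple span AB.
On the primary (simply-supported) span, the end slopes from the loading are:
  at A: triangular load, peak 5: w₀L³/(45EI) = 217/EI
  at B: triangular load, peak 5: 7w₀L³/(360EI) = 189.9/EI
  at A: point load 28.25 at a = 10: Pab(L + b)/(6LEI) = 141.2/EI
  at B: point load 28.25 at a = 10: Pab(L + a)/(6LEI) = 211.9/EI
  θ_A0 = 358.3/EI,  θ_B0 = 401.8/EI
Flexibility coefficients: a unit moment at one end gives L/(3EI) there and L/(6EI) at the far end, so f₁₁ = f₂₂ = 4.167/EI and f₁₂ = f₂₁ = 2.083/EI.
Compatibility — zero rotation at each built-in end:
  4.167 M_A + 2.083 M_B = 358.3
  2.083 M_A + 4.167 M_B = 401.8
Solving the pair gives M_A = 50.36 kN·m and M_B = 71.24 kN·m (hogging).

M_A = 50.36 kN·m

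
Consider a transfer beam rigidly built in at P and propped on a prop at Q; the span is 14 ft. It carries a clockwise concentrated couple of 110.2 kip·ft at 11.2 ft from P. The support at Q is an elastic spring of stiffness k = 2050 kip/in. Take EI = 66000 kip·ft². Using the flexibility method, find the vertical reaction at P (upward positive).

Choose R_Q as the redundant. The primary structure is the cantilever fixed at P.
Primary-structure tip deflection at Q by superposition:
  clockwise couple 110.2 at a = 11.2: M₀a(2L − a)/(2EI) = 10368/EI
Flexibility coefficient — unit upward force at Q: δ_{QQ} = L³/(3EI) = 914.7/EI.
With EI = 66000 kip·ft²: δ_0 = 0.15709 ft and δ_{QQ} = 0.013859 ft/kip.
Compatibility — the spring shortens by R_Q/k under the reaction it provides: δ_0 − R_Q·δ_{QQ} = R_Q/k. With 1/k = 1/(2050×12) ft/kip = 0.000041 ft/kip, R_Q = δ_0 / (δ_{QQ} + 1/k) = 0.15709 / (0.013859 + 0.000041) = 11.3 kip.
Vertical equilibrium: R_P = ΣP − R_Q = 0 − 11.3 = -11.3 kip.

R_P = -11.3 kip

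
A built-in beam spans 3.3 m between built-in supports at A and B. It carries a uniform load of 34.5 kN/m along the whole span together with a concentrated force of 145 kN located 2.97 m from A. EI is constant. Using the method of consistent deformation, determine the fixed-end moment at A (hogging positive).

M_A = 35.62 kN·m

Take the two fixed-end moments M_A, M_B as redundants; the released structure is the simple span AB.
On the primary (simply-supported) span, the end slopes from the loading are:
  at A: UDL 34.5: wL³/(24EI) = 51.66/EI
  at B: UDL 34.5: wL³/(24EI) = 51.66/EI
  at A: point load 145 at a = 2.97: Pab(L + b)/(6LEI) = 26.05/EI
  at B: point load 145 at a = 2.97: Pab(L + a)/(6LEI) = 45/EI
  θ_A0 = 77.71/EI,  θ_B0 = 96.66/EI
Flexibility coefficients: a unit moment at one end gives L/(3EI) there and L/(6EI) at the far end, so f₁₁ = f₂₂ = 1.1/EI and f₁₂ = f₂₁ = 0.55/EI.
Compatibility — zero rotation at each built-in end:
  1.1 M_A + 0.55 M_B = 77.71
  0.55 M_A + 1.1 M_B = 96.66
Solving the pair gives M_A = 35.62 kN·m and M_B = 70.07 kN·m (hogging).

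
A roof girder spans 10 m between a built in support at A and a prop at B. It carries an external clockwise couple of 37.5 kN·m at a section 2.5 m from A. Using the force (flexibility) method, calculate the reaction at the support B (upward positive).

R_B = 2.461 kN

Choose R_B as the redundant. The primary structure is the cantilever fixed at A.
Free-end deflection of the primary structure under the applied loading (downward +):
  clockwise couple 37.5 at a = 2.5: M₀a(2L − a)/(2EI) = 820.3/EI
Tip deflection under a unit load at B: L³/(3EI) = 333.3/EI.
Compatibility at B: δ_0 − R_B·δ_{BB} = 0, so R_B = 820.3/333.3 = 2.461 kN.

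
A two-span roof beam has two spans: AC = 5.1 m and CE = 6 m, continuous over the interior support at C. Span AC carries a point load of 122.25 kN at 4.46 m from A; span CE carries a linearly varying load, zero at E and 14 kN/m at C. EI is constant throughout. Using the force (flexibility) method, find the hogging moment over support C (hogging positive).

Insert a hinge at C; M_C is the redundant, and each span becomes simply supported.
Discontinuity in slope at C on the released structure — sum the simple-span end rotations:
  span AC: point load 122.25 at a = 4.46: Pab(L + a)/(6LEI) = 109/EI
  span CE: triangular load, peak 14: w₀L³/(45EI) = 67.2/EI
  relative rotation θ_0 = (109 + 67.2)/EI = 176.2/EI
A unit hogging moment at C produces rotation L₁/(3EI) + L₂/(3EI) = 3.7/EI.
Compatibility: M_C·(L₁+L₂)/(3EI) = θ_0, giving M_C = 47.63 kN·m (hogging).

M_C = 47.63 kN·m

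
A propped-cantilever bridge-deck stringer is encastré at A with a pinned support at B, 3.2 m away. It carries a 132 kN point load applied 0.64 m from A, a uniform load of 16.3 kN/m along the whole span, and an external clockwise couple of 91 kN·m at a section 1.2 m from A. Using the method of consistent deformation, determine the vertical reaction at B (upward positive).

Release the roller at B. Primary structure: cantilever fixed at A.
Primary-structure tip deflection at B by superposition:
  point load 132 at a = 0.64: Pa²(3L − a)/(6EI) = 80.74/EI
  UDL 16.3: wL⁴/(8EI) = 213.6/EI
  clockwise couple 91 at a = 1.2: M₀a(2L − a)/(2EI) = 283.9/EI
  δ_0 = 578.3/EI
Tip deflection under a unit load at B: L³/(3EI) = 10.92/EI.
Compatibility at B: δ_0 − R_B·δ_{BB} = 0, so R_B = 578.3/10.92 = 52.95 kN.

R_B = 52.95 kN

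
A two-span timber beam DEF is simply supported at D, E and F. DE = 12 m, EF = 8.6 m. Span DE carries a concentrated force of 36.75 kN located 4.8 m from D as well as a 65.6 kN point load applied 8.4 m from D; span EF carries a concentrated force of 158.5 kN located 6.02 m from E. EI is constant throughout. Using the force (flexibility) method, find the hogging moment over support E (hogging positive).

Release continuity at E by inserting a hinge; the redundant is the internal moment M_E. The primary structure is two simply-supported spans DE and EF.
End slopes at the hinge E, treating each span as simply supported:
  span DE: point load 36.75 at a = 4.8: Pab(L + a)/(6LEI) = 296.4/EI
  span DE: point load 65.6 at a = 8.4: Pab(L + a)/(6LEI) = 562.1/EI
  span EF: point load 158.5 at a = 6.02: Pab(L + b)/(6LEI) = 533.4/EI
  relative rotation θ_0 = (858.4 + 533.4)/EI = 1392/EI
A unit hogging moment at E produces rotation L₁/(3EI) + L₂/(3EI) = 6.867/EI.
Slope continuity at E: θ_0 = M_E·6.867/EI, so M_E = 1392/6.867 = 202.7 kN·m (hogging).

M_E = 202.7 kN·m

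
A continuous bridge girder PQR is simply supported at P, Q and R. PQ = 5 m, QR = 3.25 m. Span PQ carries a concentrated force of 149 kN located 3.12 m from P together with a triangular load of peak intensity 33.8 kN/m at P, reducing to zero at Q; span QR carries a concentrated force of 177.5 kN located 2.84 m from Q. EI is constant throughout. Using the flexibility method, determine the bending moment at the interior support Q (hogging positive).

Insert a hinge at Q; M_Q is the redundant, and each span becomes simply supported.
Rotations at Q on the released spans (each span's end-slope, ×1/EI):
  span PQ: point load 149 at a = 3.12: Pab(L + a)/(6LEI) = 236.6/EI
  span PQ: triangular load, peak 33.8: 7w₀L³/(360EI) = 82.15/EI
  span QR: point load 177.5 at a = 2.84: Pab(L + b)/(6LEI) = 38.79/EI
  relative rotation θ_0 = (318.7 + 38.79)/EI = 357.5/EI
A unit hogging moment at Q produces rotation L₁/(3EI) + L₂/(3EI) = 2.75/EI.
Slope continuity at Q: θ_0 = M_Q·2.75/EI, so M_Q = 357.5/2.75 = 130 kN·m (hogging).

M_Q = 130 kN·m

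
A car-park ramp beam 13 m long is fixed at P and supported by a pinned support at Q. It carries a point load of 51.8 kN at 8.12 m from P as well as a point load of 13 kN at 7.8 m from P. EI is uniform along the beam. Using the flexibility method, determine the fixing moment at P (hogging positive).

M_P = 137 kN·m

Release the roller at Q. Primary structure: cantilever fixed at P.
Downward deflection at the released point Q due to the loads:
  point load 51.8 at a = 8.12: Pa²(3L − a)/(6EI) = 17578/EI
  point load 13 at a = 7.8: Pa²(3L − a)/(6EI) = 4113/EI
  δ_0 = 21691/EI
Tip deflection under a unit load at Q: L³/(3EI) = 732.3/EI.
The prop prevents deflection at Q: R_Q = δ_0/δ_{QQ} = 21691/732.3 = 29.62 kN.
Moment equilibrium about P: M_P = Σ(load moments about P) − R_Q·L = 522 − 29.62×13 = 137 kN·m.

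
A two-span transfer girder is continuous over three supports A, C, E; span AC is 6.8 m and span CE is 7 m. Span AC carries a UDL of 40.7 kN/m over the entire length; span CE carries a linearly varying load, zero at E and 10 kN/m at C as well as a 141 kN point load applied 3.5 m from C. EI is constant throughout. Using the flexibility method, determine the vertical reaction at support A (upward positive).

R_A = 105.1 kN

Take M_C as the redundant. Released structure: two simple spans AC and CE with a hinge at C.
Rotations at C on the released spans (each span's end-slope, ×1/EI):
  span AC: UDL 40.7: wL³/(24EI) = 533.2/EI
  span CE: triangular load, peak 10: w₀L³/(45EI) = 76.22/EI
  span CE: point load 141 at a = 3.5: Pab(L + b)/(6LEI) = 431.8/EI
  relative rotation θ_0 = (533.2 + 508)/EI = 1041/EI
A unit hogging moment at C produces rotation L₁/(3EI) + L₂/(3EI) = 4.6/EI.
Slope continuity at C: θ_0 = M_C·4.6/EI, so M_C = 1041/4.6 = 226.4 kN·m (hogging).
Span AC, ΣM about A with M_C applied at C: R_C^{AC}·6.8 = 941 + 226.4, so R_C^{AC} = 171.7 kN and R_A = 276.8 − 171.7 = 105.1 kN.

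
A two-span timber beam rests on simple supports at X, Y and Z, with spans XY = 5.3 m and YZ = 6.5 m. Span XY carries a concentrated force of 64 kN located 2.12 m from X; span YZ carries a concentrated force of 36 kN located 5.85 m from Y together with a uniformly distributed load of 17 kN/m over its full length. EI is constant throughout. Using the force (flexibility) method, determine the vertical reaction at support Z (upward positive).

Insert a hinge at Y; M_Y is the redundant, and each span becomes simply supported.
Rotations at Y on the released spans (each span's end-slope, ×1/EI):
  span XY: point load 64 at a = 2.12: Pab(L + a)/(6LEI) = 100.7/EI
  span YZ: point load 36 at a = 5.85: Pab(L + b)/(6LEI) = 25.1/EI
  span YZ: UDL 17: wL³/(24EI) = 194.5/EI
  relative rotation θ_0 = (100.7 + 219.6)/EI = 320.3/EI
A unit hogging moment at Y produces rotation L₁/(3EI) + L₂/(3EI) = 3.933/EI.
Compatibility: M_Y·(L₁+L₂)/(3EI) = θ_0, giving M_Y = 81.43 kN·m (hogging).
Span YZ, ΣM about Z: R_Y^{YZ}·6.5 = 382.5 + 81.43, so R_Y^{YZ} = 71.38 kN and R_Z = 146.5 − 71.38 = 75.12 kN.

R_Z = 75.12 kN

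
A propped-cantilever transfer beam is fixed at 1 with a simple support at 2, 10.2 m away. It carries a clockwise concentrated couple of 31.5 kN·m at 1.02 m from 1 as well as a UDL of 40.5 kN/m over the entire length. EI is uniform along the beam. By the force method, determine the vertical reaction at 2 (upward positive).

Remove the prop at 2; the released (primary) structure is a cantilever built in at 1.
Downward deflection at the released point 2 due to the loads:
  clockwise couple 31.5 at a = 1.02: M₀a(2L − a)/(2EI) = 311.3/EI
  UDL 40.5: wL⁴/(8EI) = 54798/EI
  δ_0 = 55109/EI
Tip deflection under a unit load at 2: L³/(3EI) = 353.7/EI.
Compatibility at 2: δ_0 − R_2·δ_{22} = 0, so R_2 = 55109/353.7 = 155.8 kN.

R_2 = 155.8 kN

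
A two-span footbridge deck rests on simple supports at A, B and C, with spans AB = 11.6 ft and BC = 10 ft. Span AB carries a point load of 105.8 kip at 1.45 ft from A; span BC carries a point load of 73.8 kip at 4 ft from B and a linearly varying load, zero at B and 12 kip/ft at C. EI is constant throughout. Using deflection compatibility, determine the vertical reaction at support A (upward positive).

R_A = 80.63 kip

Insert a hinge at B; M_B is the redundant, and each span becomes simply supported.
Discontinuity in slope at B on the released structure — sum the simple-span end rotations:
  span AB: point load 105.8 at a = 1.45: Pab(L + a)/(6LEI) = 292/EI
  span BC: point load 73.8 at a = 4: Pab(L + b)/(6LEI) = 472.3/EI
  span BC: triangular load, peak 12: 7w₀L³/(360EI) = 233.3/EI
  relative rotation θ_0 = (292 + 705.7)/EI = 997.6/EI
A unit hogging moment at B produces rotation L₁/(3EI) + L₂/(3EI) = 7.2/EI.
Compatibility: M_B·(L₁+L₂)/(3EI) = θ_0, giving M_B = 138.6 kip·ft (hogging).
Span AB, ΣM about A with M_B applied at B: R_B^{AB}·11.6 = 153.4 + 138.6, so R_B^{AB} = 25.17 kip and R_A = 105.8 − 25.17 = 80.63 kip.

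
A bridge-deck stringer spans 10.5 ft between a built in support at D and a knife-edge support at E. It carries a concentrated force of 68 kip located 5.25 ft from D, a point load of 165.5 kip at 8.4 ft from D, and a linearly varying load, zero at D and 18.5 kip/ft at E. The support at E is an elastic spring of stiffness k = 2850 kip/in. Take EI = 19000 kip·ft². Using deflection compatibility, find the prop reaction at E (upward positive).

Take the reaction at E as the redundant and release it; the primary structure is a cantilever fixed at D.
Primary-structure tip deflection at E by superposition:
  point load 68 at a = 5.25: Pa²(3L − a)/(6EI) = 8200/EI
  point load 165.5 at a = 8.4: Pa²(3L − a)/(6EI) = 44959/EI
  triangular load, peak 18.5 at the free end: 11w₀L⁴/(120EI) = 20613/EI
  δ_0 = 73772/EI
Tip deflection under a unit load at E: L³/(3EI) = 385.9/EI.
With EI = 19000 kip·ft²: δ_0 = 3.8827 ft and δ_{EE} = 0.020309 ft/kip.
Compatibility — the spring shortens by R_E/k under the reaction it provides: δ_0 − R_E·δ_{EE} = R_E/k. With 1/k = 1/(2850×12) ft/kip = 0.000029 ft/kip, R_E = δ_0 / (δ_{EE} + 1/k) = 3.8827 / (0.020309 + 0.000029) = 190.9 kip.

R_E = 190.9 kip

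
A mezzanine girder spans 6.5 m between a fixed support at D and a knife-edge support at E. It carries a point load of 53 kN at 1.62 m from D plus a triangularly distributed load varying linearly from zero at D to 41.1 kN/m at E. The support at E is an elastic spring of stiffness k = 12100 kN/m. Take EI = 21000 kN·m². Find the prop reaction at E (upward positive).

R_E = 76.54 kN

Remove the prop at E; the released (primary) structure is a cantilever built in at D.
Free-end deflection of the primary structure under the applied loading (downward +):
  point load 53 at a = 1.62: Pa²(3L − a)/(6EI) = 414.5/EI
  triangular load, peak 41.1 at the free end: 11w₀L⁴/(120EI) = 6725/EI
  δ_0 = 7140/EI
Tip deflection under a unit load at E: L³/(3EI) = 91.54/EI.
With EI = 21000 kN·m²: δ_0 = 0.33999 m and δ_{EE} = 0.004359 m/kN.
Compatibility — the spring shortens by R_E/k under the reaction it provides: δ_0 − R_E·δ_{EE} = R_E/k. With 1/k = 0.000083 m/kN, R_E = δ_0 / (δ_{EE} + 1/k) = 0.33999 / (0.004359 + 0.000083) = 76.54 kN.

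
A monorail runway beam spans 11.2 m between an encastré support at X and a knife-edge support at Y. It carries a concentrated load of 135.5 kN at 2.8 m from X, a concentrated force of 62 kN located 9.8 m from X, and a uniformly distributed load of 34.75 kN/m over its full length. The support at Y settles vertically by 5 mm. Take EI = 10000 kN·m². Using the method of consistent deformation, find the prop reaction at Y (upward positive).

R_Y = 207.9 kN

Remove the prop at Y; the released (primary) structure is a cantilever built in at X.
Downward deflection at the released point Y due to the loads:
  point load 135.5 at a = 2.8: Pa²(3L − a)/(6EI) = 5453/EI
  point load 62 at a = 9.8: Pa²(3L − a)/(6EI) = 23619/EI
  UDL 34.75: wL⁴/(8EI) = 68350/EI
  δ_0 = 97422/EI
Flexibility coefficient — unit upward force at Y: δ_{YY} = L³/(3EI) = 468.3/EI.
With EI = 10000 kN·m²: δ_0 = 9.7422 m and δ_{YY} = 0.046831 m/kN.
Compatibility — the beam at Y must follow the support down by 0.005 m: δ_0 − R_Y·δ_{YY} = 0.005, so R_Y = (9.7422 − 0.005)/0.046831 = 207.9 kN.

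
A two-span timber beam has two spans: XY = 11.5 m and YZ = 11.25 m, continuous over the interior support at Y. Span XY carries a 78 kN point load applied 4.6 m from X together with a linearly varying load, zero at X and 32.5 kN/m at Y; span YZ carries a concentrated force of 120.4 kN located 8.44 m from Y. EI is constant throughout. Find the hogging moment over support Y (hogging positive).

M_Y = 299.5 kN·m

Take M_Y as the redundant. Released structure: two simple spans XY and YZ with a hinge at Y.
Discontinuity in slope at Y on the released structure — sum the simple-span end rotations:
  span XY: point load 78 at a = 4.6: Pab(L + a)/(6LEI) = 577.7/EI
  span XY: triangular load, peak 32.5: w₀L³/(45EI) = 1098/EI
  span YZ: point load 120.4 at a = 8.44: Pab(L + b)/(6LEI) = 594.8/EI
  relative rotation θ_0 = (1676 + 594.8)/EI = 2271/EI
A unit hogging moment at Y produces rotation L₁/(3EI) + L₂/(3EI) = 7.583/EI.
Compatibility: M_Y·(L₁+L₂)/(3EI) = θ_0, giving M_Y = 299.5 kN·m (hogging).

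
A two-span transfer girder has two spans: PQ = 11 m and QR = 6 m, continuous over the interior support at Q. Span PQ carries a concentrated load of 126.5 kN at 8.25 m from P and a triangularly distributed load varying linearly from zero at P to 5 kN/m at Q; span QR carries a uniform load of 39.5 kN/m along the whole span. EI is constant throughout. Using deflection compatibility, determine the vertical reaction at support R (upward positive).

Insert a hinge at Q; M_Q is the redundant, and each span becomes simply supported.
Rotations at Q on the released spans (each span's end-slope, ×1/EI):
  span PQ: point load 126.5 at a = 8.25: Pab(L + a)/(6LEI) = 837.1/EI
  span PQ: triangular load, peak 5: w₀L³/(45EI) = 147.9/EI
  span QR: UDL 39.5: wL³/(24EI) = 355.5/EI
  relative rotation θ_0 = (985 + 355.5)/EI = 1340/EI
A unit hogging moment at Q produces rotation L₁/(3EI) + L₂/(3EI) = 5.667/EI.
Compatibility: M_Q·(L₁+L₂)/(3EI) = θ_0, giving M_Q = 236.6 kN·m (hogging).
Span QR, ΣM about R: R_Q^{QR}·6 = 711 + 236.6, so R_Q^{QR} = 157.9 kN and R_R = 237 − 157.9 = 79.07 kN.

R_R = 79.07 kN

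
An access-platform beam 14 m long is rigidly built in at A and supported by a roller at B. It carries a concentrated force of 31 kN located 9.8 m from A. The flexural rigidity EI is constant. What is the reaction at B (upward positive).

Choose R_B as the redundant. The primary structure is the cantilever fixed at A.
Deflection at B on the released cantilever, summing each load's contribution:
  point load 31 at a = 9.8: Pa²(3L − a)/(6EI) = 15978/EI
Flexibility coefficient — unit upward force at B: δ_{BB} = L³/(3EI) = 914.7/EI.
The prop prevents deflection at B: R_B = δ_0/δ_{BB} = 15978/914.7 = 17.47 kN.

R_B = 17.47 kN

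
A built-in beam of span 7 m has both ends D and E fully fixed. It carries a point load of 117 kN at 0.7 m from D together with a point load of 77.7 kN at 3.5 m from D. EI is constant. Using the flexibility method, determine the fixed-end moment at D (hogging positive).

M_D = 134.3 kN·m

Release both end moments; the primary structure is a simply-supported span DE with redundants M_D and M_E.
Simple-span end rotations at D and E under the given loads:
  at D: point load 117 at a = 0.7: Pab(L + b)/(6LEI) = 163.4/EI
  at E: point load 117 at a = 0.7: Pab(L + a)/(6LEI) = 94.59/EI
  at D: point load 77.7 at a = 3.5: Pab(L + b)/(6LEI) = 238/EI
  at E: point load 77.7 at a = 3.5: Pab(L + a)/(6LEI) = 238/EI
  θ_D0 = 401.3/EI,  θ_E0 = 332.6/EI
Flexibility coefficients: a unit moment at one end gives L/(3EI) there and L/(6EI) at the far end, so f₁₁ = f₂₂ = 2.333/EI and f₁₂ = f₂₁ = 1.167/EI.
Compatibility — zero rotation at each built-in end:
  2.333 M_D + 1.167 M_E = 401.3
  1.167 M_D + 2.333 M_E = 332.6
Solving the pair gives M_D = 134.3 kN·m and M_E = 75.36 kN·m (hogging).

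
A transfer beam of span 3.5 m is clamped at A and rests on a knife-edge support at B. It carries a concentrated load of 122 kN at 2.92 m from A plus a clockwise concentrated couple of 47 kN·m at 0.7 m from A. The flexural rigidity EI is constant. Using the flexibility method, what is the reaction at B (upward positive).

R_B = 99.2 kN

Take the reaction at B as the redundant and release it; the primary structure is a cantilever fixed at A.
Primary-structure tip deflection at B by superposition:
  point load 122 at a = 2.92: Pa²(3L − a)/(6EI) = 1314/EI
  clockwise couple 47 at a = 0.7: M₀a(2L − a)/(2EI) = 103.6/EI
  δ_0 = 1418/EI
Tip deflection under a unit load at B: L³/(3EI) = 14.29/EI.
Compatibility at B: δ_0 − R_B·δ_{BB} = 0, so R_B = 1418/14.29 = 99.2 kN.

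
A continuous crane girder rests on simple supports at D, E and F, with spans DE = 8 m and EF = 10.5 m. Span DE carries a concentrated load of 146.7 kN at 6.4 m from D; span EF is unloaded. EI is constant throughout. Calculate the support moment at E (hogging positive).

Insert a hinge at E; M_E is the redundant, and each span becomes simply supported.
Rotations at E on the released spans (each span's end-slope, ×1/EI):
  span DE: point load 146.7 at a = 6.4: Pab(L + a)/(6LEI) = 450.7/EI
  relative rotation θ_0 = (450.7 + 0)/EI = 450.7/EI
A unit hogging moment at E produces rotation L₁/(3EI) + L₂/(3EI) = 6.167/EI.
Compatibility: M_E·(L₁+L₂)/(3EI) = θ_0, giving M_E = 73.08 kN·m (hogging).

M_E = 73.08 kN·m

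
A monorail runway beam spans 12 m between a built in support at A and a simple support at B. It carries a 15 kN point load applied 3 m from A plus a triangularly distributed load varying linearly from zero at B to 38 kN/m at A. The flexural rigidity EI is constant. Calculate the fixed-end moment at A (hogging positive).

M_A = 394.3 kN·m

Release the roller at B. Primary structure: cantilever fixed at A.
Downward deflection at the released point B due to the loads:
  point load 15 at a = 3: Pa²(3L − a)/(6EI) = 742.5/EI
  triangular load, peak 38 at the fixed end: w₀L⁴/(30EI) = 26266/EI
  δ_0 = 27008/EI
Tip deflection under a unit load at B: L³/(3EI) = 576/EI.
The prop prevents deflection at B: R_B = δ_0/δ_{BB} = 27008/576 = 46.89 kN.
Moment equilibrium about A: M_A = Σ(load moments about A) − R_B·L = 957 − 46.89×12 = 394.3 kN·m.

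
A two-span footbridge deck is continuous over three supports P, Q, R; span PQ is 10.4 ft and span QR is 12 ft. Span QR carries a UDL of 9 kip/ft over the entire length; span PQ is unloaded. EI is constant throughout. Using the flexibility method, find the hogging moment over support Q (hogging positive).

M_Q = 86.79 kip·ft

Insert a hinge at Q; M_Q is the redundant, and each span becomes simply supported.
Rotations at Q on the released spans (each span's end-slope, ×1/EI):
  span QR: UDL 9: wL³/(24EI) = 648/EI
  relative rotation θ_0 = (0 + 648)/EI = 648/EI
A unit hogging moment at Q produces rotation L₁/(3EI) + L₂/(3EI) = 7.467/EI.
Slope continuity at Q: θ_0 = M_Q·7.467/EI, so M_Q = 648/7.467 = 86.79 kip·ft (hogging).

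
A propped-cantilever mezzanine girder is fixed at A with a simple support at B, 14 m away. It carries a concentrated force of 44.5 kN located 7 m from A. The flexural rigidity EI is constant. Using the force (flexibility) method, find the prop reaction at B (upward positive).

R_B = 13.91 kN

Remove the prop at B; the released (primary) structure is a cantilever built in at A.
Downward deflection at the released point B due to the loads:
  point load 44.5 at a = 7: Pa²(3L − a)/(6EI) = 12720/EI
Tip deflection under a unit load at B: L³/(3EI) = 914.7/EI.
Compatibility at B: δ_0 − R_B·δ_{BB} = 0, so R_B = 12720/914.7 = 13.91 kN.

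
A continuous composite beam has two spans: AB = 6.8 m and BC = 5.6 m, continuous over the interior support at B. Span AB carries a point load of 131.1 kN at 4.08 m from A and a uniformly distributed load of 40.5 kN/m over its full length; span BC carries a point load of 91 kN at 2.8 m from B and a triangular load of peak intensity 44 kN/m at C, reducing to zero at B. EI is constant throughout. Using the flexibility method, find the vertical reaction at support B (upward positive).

Insert a hinge at B; M_B is the redundant, and each span becomes simply supported.
Discontinuity in slope at B on the released structure — sum the simple-span end rotations:
  span AB: point load 131.1 at a = 4.08: Pab(L + a)/(6LEI) = 388/EI
  span AB: UDL 40.5: wL³/(24EI) = 530.6/EI
  span BC: point load 91 at a = 2.8: Pab(L + b)/(6LEI) = 178.4/EI
  span BC: triangular load, peak 44: 7w₀L³/(360EI) = 150.2/EI
  relative rotation θ_0 = (918.6 + 328.6)/EI = 1247/EI
A unit hogging moment at B produces rotation L₁/(3EI) + L₂/(3EI) = 4.133/EI.
Slope continuity at B: θ_0 = M_B·4.133/EI, so M_B = 1247/4.133 = 301.7 kN·m (hogging).
Span AB, ΣM about A with M_B applied at B: R_B^{AB}·6.8 = 1471 + 301.7, so R_B^{AB} = 260.7 kN and R_A = 406.5 − 260.7 = 145.8 kN.
Span BC, ΣM about C: R_B^{BC}·5.6 = 484.8 + 301.7, so R_B^{BC} = 140.4 kN and R_C = 214.2 − 140.4 = 73.75 kN.
R_B = 260.7 + 140.4 = 401.2 kN.

R_B = 401.2 kN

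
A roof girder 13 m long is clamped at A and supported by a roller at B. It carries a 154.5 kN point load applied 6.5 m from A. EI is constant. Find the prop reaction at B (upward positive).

R_B = 48.28 kN

Choose R_B as the redundant. The primary structure is the cantilever fixed at A.
Downward deflection at the released point B due to the loads:
  point load 154.5 at a = 6.5: Pa²(3L − a)/(6EI) = 35358/EI
Tip deflection under a unit load at B: L³/(3EI) = 732.3/EI.
The prop prevents deflection at B: R_B = δ_0/δ_{BB} = 35358/732.3 = 48.28 kN.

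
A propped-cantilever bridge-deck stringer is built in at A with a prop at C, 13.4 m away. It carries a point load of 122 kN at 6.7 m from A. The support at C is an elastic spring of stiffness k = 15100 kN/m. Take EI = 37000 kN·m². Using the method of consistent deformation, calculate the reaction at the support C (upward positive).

Choose R_C as the redundant. The primary structure is the cantilever fixed at A.
Deflection at C on the released cantilever, summing each load's contribution:
  point load 122 at a = 6.7: Pa²(3L − a)/(6EI) = 30578/EI
Tip deflection under a unit load at C: L³/(3EI) = 802/EI.
With EI = 37000 kN·m²: δ_0 = 0.82642 m and δ_{CC} = 0.021677 m/kN.
Compatibility — the spring shortens by R_C/k under the reaction it provides: δ_0 − R_C·δ_{CC} = R_C/k. With 1/k = 0.000066 m/kN, R_C = δ_0 / (δ_{CC} + 1/k) = 0.82642 / (0.021677 + 0.000066) = 38.01 kN.

R_C = 38.01 kN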